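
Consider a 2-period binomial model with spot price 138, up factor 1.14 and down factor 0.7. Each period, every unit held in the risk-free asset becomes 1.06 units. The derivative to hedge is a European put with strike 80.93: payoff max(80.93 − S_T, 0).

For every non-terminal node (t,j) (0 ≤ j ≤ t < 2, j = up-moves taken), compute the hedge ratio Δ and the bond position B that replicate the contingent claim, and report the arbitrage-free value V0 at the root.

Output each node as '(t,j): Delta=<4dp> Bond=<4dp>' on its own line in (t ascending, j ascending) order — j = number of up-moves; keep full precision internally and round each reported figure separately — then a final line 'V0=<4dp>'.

Under the risk-neutral measure, an up-move has probability p* = (R−d)/(u−d) = 0.8182 and values discount at R = 1.06.
Terminal payoffs: V(2,0)=13.3100, V(2,1)=0.0000, V(2,2)=0.0000
  t=1,j=0: stock 96.6000 → up 110.1240 (V=0.0000), down 67.6200 (V=13.3100). Price 2.2830; hedge Δ=-0.3131, bond B=32.5330.
  t=1,j=1: stock 157.3200 → up 179.3448 (V=0.0000), down 110.1240 (V=0.0000). Price 0.0000; hedge Δ=0.0000, bond B=0.0000.
  t=0,j=0: stock 138.0000 → up 157.3200 (V=0.0000), down 96.6000 (V=2.2830). Price 0.3916; hedge Δ=-0.0376, bond B=5.5803.
The time-0 hedge costs 0.3916, which is the no-arbitrage price.

(0,0): Delta=-0.0376 Bond=5.5803
(1,0): Delta=-0.3131 Bond=32.5330
(1,1): Delta=0.0000 Bond=0.0000
V0=0.3916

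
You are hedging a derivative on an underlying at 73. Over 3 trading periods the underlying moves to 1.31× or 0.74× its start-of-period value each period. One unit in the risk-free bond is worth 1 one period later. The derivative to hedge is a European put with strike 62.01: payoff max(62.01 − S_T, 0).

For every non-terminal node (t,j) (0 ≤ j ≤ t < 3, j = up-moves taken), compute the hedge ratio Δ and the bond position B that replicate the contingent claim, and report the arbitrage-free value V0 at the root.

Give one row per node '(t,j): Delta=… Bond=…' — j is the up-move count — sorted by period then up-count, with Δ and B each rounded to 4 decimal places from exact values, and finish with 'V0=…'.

The replicating-portfolio and risk-neutral prices coincide; use p* = (1−0.74)/(1.31−0.74) = 0.4561 for the latter.
Terminal values V(3,·): V(3,0)=32.4286, V(3,1)=9.6430, V(3,2)=0.0000, V(3,3)=0.0000
(2,0): S=39.9748. Δ = (V_up−V_dn)/(S_up−S_dn) = (9.6430−32.4286)/(52.3670−29.5814) = -1.0000. V = [p*·9.6430 + (1−p*)·32.4286]/1 = 22.0352. B = V − Δ·S = 62.0100.
(2,1): S=70.7662. Δ = (V_up−V_dn)/(S_up−S_dn) = (0.0000−9.6430)/(92.7037−52.3670) = -0.2391. V = [p*·0.0000 + (1−p*)·9.6430]/1 = 5.2444. B = V − Δ·S = 22.1620.
(2,2): S=125.2753. Δ = (V_up−V_dn)/(S_up−S_dn) = (0.0000−0.0000)/(164.1106−92.7037) = 0.0000. V = [p*·0.0000 + (1−p*)·0.0000]/1 = 0.0000. B = V − Δ·S = 0.0000.
(1,0): S=54.0200. Δ = (V_up−V_dn)/(S_up−S_dn) = (5.2444−22.0352)/(70.7662−39.9748) = -0.5453. V = [p*·5.2444 + (1−p*)·22.0352]/1 = 14.3763. B = V − Δ·S = 43.8337.
(1,1): S=95.6300. Δ = (V_up−V_dn)/(S_up−S_dn) = (0.0000−5.2444)/(125.2753−70.7662) = -0.0962. V = [p*·0.0000 + (1−p*)·5.2444]/1 = 2.8522. B = V − Δ·S = 12.0530.
(0,0): S=73.0000. Δ = (V_up−V_dn)/(S_up−S_dn) = (2.8522−14.3763)/(95.6300−54.0200) = -0.2770. V = [p*·2.8522 + (1−p*)·14.3763]/1 = 9.1197. B = V − Δ·S = 29.3373.
Check: Δ(0,0)·S0 + B(0,0) = 9.1197 = V0.

(0,0): Delta=-0.2770 Bond=29.3373
(1,0): Delta=-0.5453 Bond=43.8337
(1,1): Delta=-0.0962 Bond=12.0530
(2,0): Delta=-1.0000 Bond=62.0100
(2,1): Delta=-0.2391 Bond=22.1620
(2,2): Delta=0.0000 Bond=0.0000
V0=9.1197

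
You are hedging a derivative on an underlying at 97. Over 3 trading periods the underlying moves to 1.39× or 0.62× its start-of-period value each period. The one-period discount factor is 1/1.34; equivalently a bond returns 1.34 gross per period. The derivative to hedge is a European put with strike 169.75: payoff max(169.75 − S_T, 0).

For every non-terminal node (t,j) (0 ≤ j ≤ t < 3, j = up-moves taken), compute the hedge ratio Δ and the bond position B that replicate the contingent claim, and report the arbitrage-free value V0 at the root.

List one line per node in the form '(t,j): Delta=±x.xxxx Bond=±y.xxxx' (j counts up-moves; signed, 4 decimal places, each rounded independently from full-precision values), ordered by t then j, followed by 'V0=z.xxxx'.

(0,0): Delta=-0.4083 Bond=43.9951
(1,0): Delta=-1.0000 Bond=94.5366
(1,1): Delta=-0.3900 Bond=56.4823
(2,0): Delta=-1.0000 Bond=126.6791
(2,1): Delta=-1.0000 Bond=126.6791
(2,2): Delta=-0.3711 Bond=72.1452
V0=4.3874

The replicating-portfolio and risk-neutral prices coincide; use p* = (1.34−0.62)/(1.39−0.62) = 0.9351 for the latter.
Payoff layer (t=3): V(3,0)=146.6322, V(3,1)=117.9213, V(3,2)=53.5535, V(3,3)=0.0000
Node (2,0) S=37.2868: V=(p*·117.9213+(1−p*)·146.6322)/1.34=89.3923; Δ=(117.9213−146.6322)/(51.8287−23.1178)=-1.0000; B=V−Δ·S=126.6791
Node (2,1) S=83.5946: V=(p*·53.5535+(1−p*)·117.9213)/1.34=43.0845; Δ=(53.5535−117.9213)/(116.1965−51.8287)=-1.0000; B=V−Δ·S=126.6791
Node (2,2) S=187.4137: V=(p*·0.0000+(1−p*)·53.5535)/1.34=2.5951; Δ=(0.0000−53.5535)/(260.5050−116.1965)=-0.3711; B=V−Δ·S=72.1452
Node (1,0) S=60.1400: V=(p*·43.0845+(1−p*)·89.3923)/1.34=34.3966; Δ=(43.0845−89.3923)/(83.5946−37.2868)=-1.0000; B=V−Δ·S=94.5366
Node (1,1) S=134.8300: V=(p*·2.5951+(1−p*)·43.0845)/1.34=3.8988; Δ=(2.5951−43.0845)/(187.4137−83.5946)=-0.3900; B=V−Δ·S=56.4823
Node (0,0) S=97.0000: V=(p*·3.8988+(1−p*)·34.3966)/1.34=4.3874; Δ=(3.8988−34.3966)/(134.8300−60.1400)=-0.4083; B=V−Δ·S=43.9951
The time-0 hedge costs 4.3874, which is the no-arbitrage price.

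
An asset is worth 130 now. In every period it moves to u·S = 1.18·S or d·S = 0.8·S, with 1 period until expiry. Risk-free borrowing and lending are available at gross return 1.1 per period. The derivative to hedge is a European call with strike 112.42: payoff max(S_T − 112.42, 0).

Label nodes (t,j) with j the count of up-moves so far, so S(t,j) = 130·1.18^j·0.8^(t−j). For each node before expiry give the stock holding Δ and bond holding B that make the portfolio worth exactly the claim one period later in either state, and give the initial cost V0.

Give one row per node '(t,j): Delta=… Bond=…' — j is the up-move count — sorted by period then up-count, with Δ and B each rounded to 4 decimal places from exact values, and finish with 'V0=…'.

(0,0): Delta=0.8296 Bond=-78.4306
V0=29.4115

Risk-neutral probability p* = (R−d)/(u−d) = (1.1−0.8)/(1.18−0.8) = 0.7895.
Payoff layer (t=1): V(1,0)=0.0000, V(1,1)=40.9800
Node (0,0) S=130.0000: V=(p*·40.9800+(1−p*)·0.0000)/1.1=29.4115; Δ=(40.9800−0.0000)/(153.4000−104.0000)=0.8296; B=V−Δ·S=-78.4306
The time-0 hedge costs 29.4115, which is the no-arbitrage price.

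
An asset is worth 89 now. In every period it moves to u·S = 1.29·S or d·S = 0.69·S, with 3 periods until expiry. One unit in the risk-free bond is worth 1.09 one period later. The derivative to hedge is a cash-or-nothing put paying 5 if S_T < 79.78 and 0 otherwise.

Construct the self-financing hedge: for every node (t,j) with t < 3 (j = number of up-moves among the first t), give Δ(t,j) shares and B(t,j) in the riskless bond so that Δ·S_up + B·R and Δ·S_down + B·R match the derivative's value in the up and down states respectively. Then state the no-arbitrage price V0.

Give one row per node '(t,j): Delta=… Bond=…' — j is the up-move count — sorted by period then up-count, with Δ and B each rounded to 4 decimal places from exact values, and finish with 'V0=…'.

Under the risk-neutral measure, an up-move has probability p* = (R−d)/(u−d) = 0.6667 and values discount at R = 1.09.
Terminal values V(3,·): V(3,0)=5.0000, V(3,1)=5.0000, V(3,2)=0.0000, V(3,3)=0.0000
(2,0): S=42.3729. Δ = (V_up−V_dn)/(S_up−S_dn) = (5.0000−5.0000)/(54.6610−29.2373) = 0.0000. V = [p*·5.0000 + (1−p*)·5.0000]/1.09 = 4.5872. B = V − Δ·S = 4.5872.
(2,1): S=79.2189. Δ = (V_up−V_dn)/(S_up−S_dn) = (0.0000−5.0000)/(102.1924−54.6610) = -0.1052. V = [p*·0.0000 + (1−p*)·5.0000]/1.09 = 1.5291. B = V − Δ·S = 9.8624.
(2,2): S=148.1049. Δ = (V_up−V_dn)/(S_up−S_dn) = (0.0000−0.0000)/(191.0553−102.1924) = 0.0000. V = [p*·0.0000 + (1−p*)·0.0000]/1.09 = 0.0000. B = V − Δ·S = 0.0000.
(1,0): S=61.4100. Δ = (V_up−V_dn)/(S_up−S_dn) = (1.5291−4.5872)/(79.2189−42.3729) = -0.0830. V = [p*·1.5291 + (1−p*)·4.5872]/1.09 = 2.3380. B = V − Δ·S = 7.4348.
(1,1): S=114.8100. Δ = (V_up−V_dn)/(S_up−S_dn) = (0.0000−1.5291)/(148.1049−79.2189) = -0.0222. V = [p*·0.0000 + (1−p*)·1.5291]/1.09 = 0.4676. B = V − Δ·S = 3.0160.
(0,0): S=89.0000. Δ = (V_up−V_dn)/(S_up−S_dn) = (0.4676−2.3380)/(114.8100−61.4100) = -0.0350. V = [p*·0.4676 + (1−p*)·2.3380]/1.09 = 1.0010. B = V − Δ·S = 4.1183.
Self-financing check: at every node Δ·S+B equals the discounted successor values.

(0,0): Delta=-0.0350 Bond=4.1183
(1,0): Delta=-0.0830 Bond=7.4348
(1,1): Delta=-0.0222 Bond=3.0160
(2,0): Delta=0.0000 Bond=4.5872
(2,1): Delta=-0.1052 Bond=9.8624
(2,2): Delta=0.0000 Bond=0.0000
V0=1.0010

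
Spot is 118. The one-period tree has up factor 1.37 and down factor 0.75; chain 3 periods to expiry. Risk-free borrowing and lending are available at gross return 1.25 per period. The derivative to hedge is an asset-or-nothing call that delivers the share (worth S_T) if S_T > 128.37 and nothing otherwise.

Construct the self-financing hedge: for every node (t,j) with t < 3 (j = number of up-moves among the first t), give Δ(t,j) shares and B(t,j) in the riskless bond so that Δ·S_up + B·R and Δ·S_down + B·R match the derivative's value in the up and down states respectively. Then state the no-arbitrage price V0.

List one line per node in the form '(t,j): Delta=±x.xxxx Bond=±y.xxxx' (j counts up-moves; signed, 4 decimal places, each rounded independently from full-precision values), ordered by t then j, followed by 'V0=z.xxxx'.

No-arbitrage ⇒ martingale measure with p* = (R−d)/(u−d) = 0.8065.
Terminal values V(3,·): V(3,0)=0.0000, V(3,1)=0.0000, V(3,2)=166.1057, V(3,3)=303.4197
Node (2,0) S=66.3750: V=(p*·0.0000+(1−p*)·0.0000)/1.25=0.0000; Δ=(0.0000−0.0000)/(90.9338−49.7812)=0.0000; B=V−Δ·S=0.0000
Node (2,1) S=121.2450: V=(p*·166.1057+(1−p*)·0.0000)/1.25=107.1649; Δ=(166.1057−0.0000)/(166.1057−90.9338)=2.2097; B=V−Δ·S=-160.7474
Node (2,2) S=221.4742: V=(p*·303.4197+(1−p*)·166.1057)/1.25=221.4742; Δ=(303.4197−166.1057)/(303.4197−166.1057)=1.0000; B=V−Δ·S=0.0000
Node (1,0) S=88.5000: V=(p*·107.1649+(1−p*)·0.0000)/1.25=69.1387; Δ=(107.1649−0.0000)/(121.2450−66.3750)=1.9531; B=V−Δ·S=-103.7080
Node (1,1) S=161.6600: V=(p*·221.4742+(1−p*)·107.1649)/1.25=159.4799; Δ=(221.4742−107.1649)/(221.4742−121.2450)=1.1405; B=V−Δ·S=-24.8899
Node (0,0) S=118.0000: V=(p*·159.4799+(1−p*)·69.1387)/1.25=113.5956; Δ=(159.4799−69.1387)/(161.6600−88.5000)=1.2348; B=V−Δ·S=-32.1160
The time-0 hedge costs 113.5956, which is the no-arbitrage price.

(0,0): Delta=1.2348 Bond=-32.1160
(1,0): Delta=1.9531 Bond=-103.7080
(1,1): Delta=1.1405 Bond=-24.8899
(2,0): Delta=0.0000 Bond=0.0000
(2,1): Delta=2.2097 Bond=-160.7474
(2,2): Delta=1.0000 Bond=0.0000
V0=113.5956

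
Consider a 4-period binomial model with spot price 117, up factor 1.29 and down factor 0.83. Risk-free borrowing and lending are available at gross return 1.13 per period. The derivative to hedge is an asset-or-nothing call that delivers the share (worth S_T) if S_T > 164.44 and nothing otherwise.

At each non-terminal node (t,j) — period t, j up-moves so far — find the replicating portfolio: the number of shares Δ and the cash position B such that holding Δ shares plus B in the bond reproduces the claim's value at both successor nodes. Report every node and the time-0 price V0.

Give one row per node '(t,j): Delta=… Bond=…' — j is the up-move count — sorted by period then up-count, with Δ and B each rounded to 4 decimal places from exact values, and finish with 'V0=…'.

The replicating-portfolio and risk-neutral prices coincide; use p* = (1.13−0.83)/(1.29−0.83) = 0.6522 for the latter.
Terminal values V(4,·): V(4,0)=0.0000, V(4,1)=0.0000, V(4,2)=0.0000, V(4,3)=208.4650, V(4,4)=323.9998
(3,0): S=66.8991. Δ = (V_up−V_dn)/(S_up−S_dn) = (0.0000−0.0000)/(86.2998−55.5262) = 0.0000. V = [p*·0.0000 + (1−p*)·0.0000]/1.13 = 0.0000. B = V − Δ·S = 0.0000.
(3,1): S=103.9757. Δ = (V_up−V_dn)/(S_up−S_dn) = (0.0000−0.0000)/(134.1286−86.2998) = 0.0000. V = [p*·0.0000 + (1−p*)·0.0000]/1.13 = 0.0000. B = V − Δ·S = 0.0000.
(3,2): S=161.6008. Δ = (V_up−V_dn)/(S_up−S_dn) = (208.4650−0.0000)/(208.4650−134.1286) = 2.8043. V = [p*·208.4650 + (1−p*)·0.0000]/1.13 = 120.3145. B = V − Δ·S = -332.8702.
(3,3): S=251.1626. Δ = (V_up−V_dn)/(S_up−S_dn) = (323.9998−208.4650)/(323.9998−208.4650) = 1.0000. V = [p*·323.9998 + (1−p*)·208.4650]/1.13 = 251.1626. B = V − Δ·S = 0.0000.
(2,0): S=80.6013. Δ = (V_up−V_dn)/(S_up−S_dn) = (0.0000−0.0000)/(103.9757−66.8991) = 0.0000. V = [p*·0.0000 + (1−p*)·0.0000]/1.13 = 0.0000. B = V − Δ·S = 0.0000.
(2,1): S=125.2719. Δ = (V_up−V_dn)/(S_up−S_dn) = (120.3145−0.0000)/(161.6008−103.9757) = 2.0879. V = [p*·120.3145 + (1−p*)·0.0000]/1.13 = 69.4389. B = V − Δ·S = -192.1144.
(2,2): S=194.6997. Δ = (V_up−V_dn)/(S_up−S_dn) = (251.1626−120.3145)/(251.1626−161.6008) = 1.4610. V = [p*·251.1626 + (1−p*)·120.3145]/1.13 = 181.9914. B = V − Δ·S = -102.4610.
(1,0): S=97.1100. Δ = (V_up−V_dn)/(S_up−S_dn) = (69.4389−0.0000)/(125.2719−80.6013) = 1.5545. V = [p*·69.4389 + (1−p*)·0.0000]/1.13 = 40.0763. B = V − Δ·S = -110.8779.
(1,1): S=150.9300. Δ = (V_up−V_dn)/(S_up−S_dn) = (181.9914−69.4389)/(194.6997−125.2719) = 1.6211. V = [p*·181.9914 + (1−p*)·69.4389]/1.13 = 126.4095. B = V − Δ·S = -118.2697.
(0,0): S=117.0000. Δ = (V_up−V_dn)/(S_up−S_dn) = (126.4095−40.0763)/(150.9300−97.1100) = 1.6041. V = [p*·126.4095 + (1−p*)·40.0763]/1.13 = 85.2925. B = V − Δ·S = -102.3882.
Each (Δ,B) replicates both successor values, so the strategy is self-financing and V0 is arbitrage-free.

(0,0): Delta=1.6041 Bond=-102.3882
(1,0): Delta=1.5545 Bond=-110.8779
(1,1): Delta=1.6211 Bond=-118.2697
(2,0): Delta=0.0000 Bond=0.0000
(2,1): Delta=2.0879 Bond=-192.1144
(2,2): Delta=1.4610 Bond=-102.4610
(3,0): Delta=0.0000 Bond=0.0000
(3,1): Delta=0.0000 Bond=0.0000
(3,2): Delta=2.8043 Bond=-332.8702
(3,3): Delta=1.0000 Bond=0.0000
V0=85.2925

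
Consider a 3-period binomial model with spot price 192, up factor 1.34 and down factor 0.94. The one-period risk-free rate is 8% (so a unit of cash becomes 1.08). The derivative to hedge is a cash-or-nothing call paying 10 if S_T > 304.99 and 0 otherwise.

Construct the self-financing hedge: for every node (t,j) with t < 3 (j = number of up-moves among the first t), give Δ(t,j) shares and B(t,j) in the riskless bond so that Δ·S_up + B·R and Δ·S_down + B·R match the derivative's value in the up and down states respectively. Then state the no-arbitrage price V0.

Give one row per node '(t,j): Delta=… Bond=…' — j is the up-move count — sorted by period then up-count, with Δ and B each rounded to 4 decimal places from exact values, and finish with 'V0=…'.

(0,0): Delta=0.0508 Bond=-7.5156
(1,0): Delta=0.0449 Bond=-7.0516
(1,1): Delta=0.0585 Bond=-10.0952
(2,0): Delta=0.0000 Bond=0.0000
(2,1): Delta=0.1034 Bond=-21.7593
(2,2): Delta=0.0000 Bond=9.2593
V0=2.2366

Risk-neutral probability p* = (R−d)/(u−d) = (1.08−0.94)/(1.34−0.94) = 0.3500.
At expiry t=3: V(3,0)=0.0000, V(3,1)=0.0000, V(3,2)=10.0000, V(3,3)=10.0000
(2,0): S=169.6512. Δ = (V_up−V_dn)/(S_up−S_dn) = (0.0000−0.0000)/(227.3326−159.4721) = 0.0000. V = [p*·0.0000 + (1−p*)·0.0000]/1.08 = 0.0000. B = V − Δ·S = 0.0000.
(2,1): S=241.8432. Δ = (V_up−V_dn)/(S_up−S_dn) = (10.0000−0.0000)/(324.0699−227.3326) = 0.1034. V = [p*·10.0000 + (1−p*)·0.0000]/1.08 = 3.2407. B = V − Δ·S = -21.7593.
(2,2): S=344.7552. Δ = (V_up−V_dn)/(S_up−S_dn) = (10.0000−10.0000)/(461.9720−324.0699) = 0.0000. V = [p*·10.0000 + (1−p*)·10.0000]/1.08 = 9.2593. B = V − Δ·S = 9.2593.
(1,0): S=180.4800. Δ = (V_up−V_dn)/(S_up−S_dn) = (3.2407−0.0000)/(241.8432−169.6512) = 0.0449. V = [p*·3.2407 + (1−p*)·0.0000]/1.08 = 1.0502. B = V − Δ·S = -7.0516.
(1,1): S=257.2800. Δ = (V_up−V_dn)/(S_up−S_dn) = (9.2593−3.2407)/(344.7552−241.8432) = 0.0585. V = [p*·9.2593 + (1−p*)·3.2407]/1.08 = 4.9511. B = V − Δ·S = -10.0952.
(0,0): S=192.0000. Δ = (V_up−V_dn)/(S_up−S_dn) = (4.9511−1.0502)/(257.2800−180.4800) = 0.0508. V = [p*·4.9511 + (1−p*)·1.0502]/1.08 = 2.2366. B = V − Δ·S = -7.5156.
Root portfolio cost Δ·192+B reproduces V0=2.2366.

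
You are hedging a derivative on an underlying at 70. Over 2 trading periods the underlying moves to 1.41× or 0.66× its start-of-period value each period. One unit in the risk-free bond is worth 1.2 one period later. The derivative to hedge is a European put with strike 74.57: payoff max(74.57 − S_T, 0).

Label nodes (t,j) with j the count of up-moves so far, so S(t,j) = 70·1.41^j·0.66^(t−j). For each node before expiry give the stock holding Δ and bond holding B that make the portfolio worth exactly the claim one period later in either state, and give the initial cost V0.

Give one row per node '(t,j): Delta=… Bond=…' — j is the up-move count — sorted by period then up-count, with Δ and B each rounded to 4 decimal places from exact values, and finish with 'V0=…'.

Since d<R<u, set p* = (R−d)/(u−d) = 0.7200; price each node as the discounted p*-expectation of its children.
At expiry t=2: V(2,0)=44.0780, V(2,1)=9.4280, V(2,2)=0.0000
  t=1,j=0: stock 46.2000 → up 65.1420 (V=9.4280), down 30.4920 (V=44.0780). Price 15.9417; hedge Δ=-1.0000, bond B=62.1417.
  t=1,j=1: stock 98.7000 → up 139.1670 (V=0.0000), down 65.1420 (V=9.4280). Price 2.1999; hedge Δ=-0.1274, bond B=14.7705.
  t=0,j=0: stock 70.0000 → up 98.7000 (V=2.1999), down 46.2000 (V=15.9417). Price 5.0396; hedge Δ=-0.2617, bond B=23.3620.
Check: Δ(0,0)·S0 + B(0,0) = 5.0396 = V0.

(0,0): Delta=-0.2617 Bond=23.3620
(1,0): Delta=-1.0000 Bond=62.1417
(1,1): Delta=-0.1274 Bond=14.7705
V0=5.0396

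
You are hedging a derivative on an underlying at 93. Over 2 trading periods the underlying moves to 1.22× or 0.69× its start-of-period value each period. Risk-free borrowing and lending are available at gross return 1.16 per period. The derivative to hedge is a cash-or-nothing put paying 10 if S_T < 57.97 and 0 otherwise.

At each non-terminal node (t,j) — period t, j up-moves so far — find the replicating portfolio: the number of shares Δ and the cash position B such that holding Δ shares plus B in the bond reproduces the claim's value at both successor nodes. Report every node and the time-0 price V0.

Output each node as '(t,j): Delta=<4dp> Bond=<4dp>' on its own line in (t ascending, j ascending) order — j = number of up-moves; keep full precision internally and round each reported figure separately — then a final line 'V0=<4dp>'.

(0,0): Delta=-0.0198 Bond=1.9366
(1,0): Delta=-0.2940 Bond=19.8439
(1,1): Delta=0.0000 Bond=0.0000
V0=0.0952

The replicating-portfolio and risk-neutral prices coincide; use p* = (1.16−0.69)/(1.22−0.69) = 0.8868 for the latter.
Payoff layer (t=2): V(2,0)=10.0000, V(2,1)=0.0000, V(2,2)=0.0000
Node (1,0) S=64.1700: V=(p*·0.0000+(1−p*)·10.0000)/1.16=0.9759; Δ=(0.0000−10.0000)/(78.2874−44.2773)=-0.2940; B=V−Δ·S=19.8439
Node (1,1) S=113.4600: V=(p*·0.0000+(1−p*)·0.0000)/1.16=0.0000; Δ=(0.0000−0.0000)/(138.4212−78.2874)=0.0000; B=V−Δ·S=0.0000
Node (0,0) S=93.0000: V=(p*·0.0000+(1−p*)·0.9759)/1.16=0.0952; Δ=(0.0000−0.9759)/(113.4600−64.1700)=-0.0198; B=V−Δ·S=1.9366
Each (Δ,B) replicates both successor values, so the strategy is self-financing and V0 is arbitrage-free.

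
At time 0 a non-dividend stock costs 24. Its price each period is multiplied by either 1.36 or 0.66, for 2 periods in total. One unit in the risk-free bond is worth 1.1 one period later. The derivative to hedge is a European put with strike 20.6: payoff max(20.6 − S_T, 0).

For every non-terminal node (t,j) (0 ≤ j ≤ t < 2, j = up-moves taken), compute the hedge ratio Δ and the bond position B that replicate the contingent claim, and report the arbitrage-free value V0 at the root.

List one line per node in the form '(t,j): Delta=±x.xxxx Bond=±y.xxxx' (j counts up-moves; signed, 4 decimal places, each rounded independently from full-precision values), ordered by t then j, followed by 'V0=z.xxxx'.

Under the risk-neutral measure, an up-move has probability p* = (R−d)/(u−d) = 0.6286 and values discount at R = 1.1.
At expiry t=2: V(2,0)=10.1456, V(2,1)=0.0000, V(2,2)=0.0000
(1,0): S=15.8400. Δ = (V_up−V_dn)/(S_up−S_dn) = (0.0000−10.1456)/(21.5424−10.4544) = -0.9150. V = [p*·0.0000 + (1−p*)·10.1456]/1.1 = 3.4258. B = V − Δ·S = 17.9195.
(1,1): S=32.6400. Δ = (V_up−V_dn)/(S_up−S_dn) = (0.0000−0.0000)/(44.3904−21.5424) = 0.0000. V = [p*·0.0000 + (1−p*)·0.0000]/1.1 = 0.0000. B = V − Δ·S = 0.0000.
(0,0): S=24.0000. Δ = (V_up−V_dn)/(S_up−S_dn) = (0.0000−3.4258)/(32.6400−15.8400) = -0.2039. V = [p*·0.0000 + (1−p*)·3.4258]/1.1 = 1.1568. B = V − Δ·S = 6.0507.
Each (Δ,B) replicates both successor values, so the strategy is self-financing and V0 is arbitrage-free.

(0,0): Delta=-0.2039 Bond=6.0507
(1,0): Delta=-0.9150 Bond=17.9195
(1,1): Delta=0.0000 Bond=0.0000
V0=1.1568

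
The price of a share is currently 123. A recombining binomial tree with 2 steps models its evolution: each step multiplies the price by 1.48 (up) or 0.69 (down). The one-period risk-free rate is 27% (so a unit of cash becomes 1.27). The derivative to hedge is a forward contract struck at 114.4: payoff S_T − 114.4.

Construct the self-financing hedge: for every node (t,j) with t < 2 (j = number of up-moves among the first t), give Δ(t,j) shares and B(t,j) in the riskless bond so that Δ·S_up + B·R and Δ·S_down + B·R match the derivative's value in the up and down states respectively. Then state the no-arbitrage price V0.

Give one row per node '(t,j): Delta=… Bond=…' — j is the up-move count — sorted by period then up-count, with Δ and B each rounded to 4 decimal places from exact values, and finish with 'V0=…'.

No-arbitrage ⇒ martingale measure with p* = (R−d)/(u−d) = 0.7342.
Payoff layer (t=2): V(2,0)=-55.8397, V(2,1)=11.2076, V(2,2)=155.0192
(1,0): S=84.8700. Δ = (V_up−V_dn)/(S_up−S_dn) = (11.2076−-55.8397)/(125.6076−58.5603) = 1.0000. V = [p*·11.2076 + (1−p*)·-55.8397]/1.27 = -5.2087. B = V − Δ·S = -90.0787.
(1,1): S=182.0400. Δ = (V_up−V_dn)/(S_up−S_dn) = (155.0192−11.2076)/(269.4192−125.6076) = 1.0000. V = [p*·155.0192 + (1−p*)·11.2076]/1.27 = 91.9613. B = V − Δ·S = -90.0787.
(0,0): S=123.0000. Δ = (V_up−V_dn)/(S_up−S_dn) = (91.9613−-5.2087)/(182.0400−84.8700) = 1.0000. V = [p*·91.9613 + (1−p*)·-5.2087]/1.27 = 52.0719. B = V − Δ·S = -70.9281.
Check: Δ(0,0)·S0 + B(0,0) = 52.0719 = V0.

(0,0): Delta=1.0000 Bond=-70.9281
(1,0): Delta=1.0000 Bond=-90.0787
(1,1): Delta=1.0000 Bond=-90.0787
V0=52.0719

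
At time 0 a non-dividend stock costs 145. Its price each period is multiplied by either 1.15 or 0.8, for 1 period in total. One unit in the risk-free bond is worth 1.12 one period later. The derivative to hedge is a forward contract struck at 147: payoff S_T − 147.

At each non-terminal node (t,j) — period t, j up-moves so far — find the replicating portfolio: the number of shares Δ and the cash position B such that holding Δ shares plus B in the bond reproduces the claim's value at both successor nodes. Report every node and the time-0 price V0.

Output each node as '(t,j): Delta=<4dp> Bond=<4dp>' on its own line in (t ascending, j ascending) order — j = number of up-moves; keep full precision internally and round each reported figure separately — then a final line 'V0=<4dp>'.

Since d<R<u, set p* = (R−d)/(u−d) = 0.9143; price each node as the discounted p*-expectation of its children.
Terminal values V(1,·): V(1,0)=-31.0000, V(1,1)=19.7500
Node (0,0) S=145.0000: V=(p*·19.7500+(1−p*)·-31.0000)/1.12=13.7500; Δ=(19.7500−-31.0000)/(166.7500−116.0000)=1.0000; B=V−Δ·S=-131.2500
Root portfolio cost Δ·145+B reproduces V0=13.7500.

(0,0): Delta=1.0000 Bond=-131.2500
V0=13.7500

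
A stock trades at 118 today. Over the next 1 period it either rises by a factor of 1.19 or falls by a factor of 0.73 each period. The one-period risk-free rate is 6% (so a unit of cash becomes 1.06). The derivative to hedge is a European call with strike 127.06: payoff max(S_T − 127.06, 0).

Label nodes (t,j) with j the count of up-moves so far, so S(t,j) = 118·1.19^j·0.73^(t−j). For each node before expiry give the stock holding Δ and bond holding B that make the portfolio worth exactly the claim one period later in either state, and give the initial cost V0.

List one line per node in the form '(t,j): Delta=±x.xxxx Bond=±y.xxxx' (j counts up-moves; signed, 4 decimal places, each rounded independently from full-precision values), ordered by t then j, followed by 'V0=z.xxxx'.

(0,0): Delta=0.2461 Bond=-20.0016
V0=9.0418

Since d<R<u, set p* = (R−d)/(u−d) = 0.7174; price each node as the discounted p*-expectation of its children.
At expiry t=1: V(1,0)=0.0000, V(1,1)=13.3600
  t=0,j=0: stock 118.0000 → up 140.4200 (V=13.3600), down 86.1400 (V=0.0000). Price 9.0418; hedge Δ=0.2461, bond B=-20.0016.
The time-0 hedge costs 9.0418, which is the no-arbitrage price.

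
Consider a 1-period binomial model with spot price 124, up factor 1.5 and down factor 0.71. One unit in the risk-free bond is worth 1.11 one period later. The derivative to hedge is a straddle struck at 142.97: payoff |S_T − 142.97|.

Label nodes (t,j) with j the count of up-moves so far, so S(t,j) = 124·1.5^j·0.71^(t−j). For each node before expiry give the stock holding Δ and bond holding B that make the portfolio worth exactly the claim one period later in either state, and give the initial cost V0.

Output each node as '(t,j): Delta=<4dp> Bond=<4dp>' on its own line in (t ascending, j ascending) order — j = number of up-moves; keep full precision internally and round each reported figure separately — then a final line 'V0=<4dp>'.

(0,0): Delta=-0.1215 Bond=59.1216
V0=44.0583

Under the risk-neutral measure, an up-move has probability p* = (R−d)/(u−d) = 0.5063 and values discount at R = 1.11.
Terminal values V(1,·): V(1,0)=54.9300, V(1,1)=43.0300
Node (0,0) S=124.0000: V=(p*·43.0300+(1−p*)·54.9300)/1.11=44.0583; Δ=(43.0300−54.9300)/(186.0000−88.0400)=-0.1215; B=V−Δ·S=59.1216
The time-0 hedge costs 44.0583, which is the no-arbitrage price.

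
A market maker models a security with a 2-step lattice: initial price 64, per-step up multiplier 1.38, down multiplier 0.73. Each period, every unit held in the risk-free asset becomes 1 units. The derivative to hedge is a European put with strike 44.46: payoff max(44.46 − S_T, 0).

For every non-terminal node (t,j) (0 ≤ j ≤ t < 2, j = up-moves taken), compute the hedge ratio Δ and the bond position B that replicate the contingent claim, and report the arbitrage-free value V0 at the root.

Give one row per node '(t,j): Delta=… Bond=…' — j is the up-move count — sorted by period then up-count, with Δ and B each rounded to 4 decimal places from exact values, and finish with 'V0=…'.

(0,0): Delta=-0.1455 Bond=12.8517
(1,0): Delta=-0.3410 Bond=21.9832
(1,1): Delta=0.0000 Bond=0.0000
V0=3.5389

Since d<R<u, set p* = (R−d)/(u−d) = 0.4154; price each node as the discounted p*-expectation of its children.
Payoff layer (t=2): V(2,0)=10.3544, V(2,1)=0.0000, V(2,2)=0.0000
(1,0): S=46.7200. Δ = (V_up−V_dn)/(S_up−S_dn) = (0.0000−10.3544)/(64.4736−34.1056) = -0.3410. V = [p*·0.0000 + (1−p*)·10.3544]/1 = 6.0533. B = V − Δ·S = 21.9832.
(1,1): S=88.3200. Δ = (V_up−V_dn)/(S_up−S_dn) = (0.0000−0.0000)/(121.8816−64.4736) = 0.0000. V = [p*·0.0000 + (1−p*)·0.0000]/1 = 0.0000. B = V − Δ·S = 0.0000.
(0,0): S=64.0000. Δ = (V_up−V_dn)/(S_up−S_dn) = (0.0000−6.0533)/(88.3200−46.7200) = -0.1455. V = [p*·0.0000 + (1−p*)·6.0533]/1 = 3.5389. B = V − Δ·S = 12.8517.
The time-0 hedge costs 3.5389, which is the no-arbitrage price.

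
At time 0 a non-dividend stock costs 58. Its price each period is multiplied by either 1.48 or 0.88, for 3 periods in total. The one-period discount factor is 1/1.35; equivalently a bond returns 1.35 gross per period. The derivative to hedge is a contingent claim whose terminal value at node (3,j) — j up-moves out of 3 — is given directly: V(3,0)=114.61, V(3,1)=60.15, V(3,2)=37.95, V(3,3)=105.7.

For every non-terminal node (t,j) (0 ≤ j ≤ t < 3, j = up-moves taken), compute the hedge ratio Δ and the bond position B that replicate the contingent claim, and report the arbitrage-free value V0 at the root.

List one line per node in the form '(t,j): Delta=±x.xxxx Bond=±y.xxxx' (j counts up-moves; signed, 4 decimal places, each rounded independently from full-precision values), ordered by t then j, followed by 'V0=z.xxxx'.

The replicating-portfolio and risk-neutral prices coincide; use p* = (1.35−0.88)/(1.48−0.88) = 0.7833 for the latter.
Terminal payoffs: V(3,0)=114.6100, V(3,1)=60.1500, V(3,2)=37.9500, V(3,3)=105.7000
Node (2,0) S=44.9152: V=(p*·60.1500+(1−p*)·114.6100)/1.35=53.2960; Δ=(60.1500−114.6100)/(66.4745−39.5254)=-2.0208; B=V−Δ·S=144.0627
Node (2,1) S=75.5392: V=(p*·37.9500+(1−p*)·60.1500)/1.35=31.6741; Δ=(37.9500−60.1500)/(111.7980−66.4745)=-0.4898; B=V−Δ·S=68.6741
Node (2,2) S=127.0432: V=(p*·105.7000+(1−p*)·37.9500)/1.35=67.4228; Δ=(105.7000−37.9500)/(188.0239−111.7980)=0.8888; B=V−Δ·S=-45.4938
Node (1,0) S=51.0400: V=(p*·31.6741+(1−p*)·53.2960)/1.35=26.9325; Δ=(31.6741−53.2960)/(75.5392−44.9152)=-0.7060; B=V−Δ·S=62.9691
Node (1,1) S=85.8400: V=(p*·67.4228+(1−p*)·31.6741)/1.35=44.2054; Δ=(67.4228−31.6741)/(127.0432−75.5392)=0.6941; B=V−Δ·S=-15.3759
Node (0,0) S=58.0000: V=(p*·44.2054+(1−p*)·26.9325)/1.35=29.9725; Δ=(44.2054−26.9325)/(85.8400−51.0400)=0.4963; B=V−Δ·S=1.1843
Check: Δ(0,0)·S0 + B(0,0) = 29.9725 = V0.

(0,0): Delta=0.4963 Bond=1.1843
(1,0): Delta=-0.7060 Bond=62.9691
(1,1): Delta=0.6941 Bond=-15.3759
(2,0): Delta=-2.0208 Bond=144.0627
(2,1): Delta=-0.4898 Bond=68.6741
(2,2): Delta=0.8888 Bond=-45.4938
V0=29.9725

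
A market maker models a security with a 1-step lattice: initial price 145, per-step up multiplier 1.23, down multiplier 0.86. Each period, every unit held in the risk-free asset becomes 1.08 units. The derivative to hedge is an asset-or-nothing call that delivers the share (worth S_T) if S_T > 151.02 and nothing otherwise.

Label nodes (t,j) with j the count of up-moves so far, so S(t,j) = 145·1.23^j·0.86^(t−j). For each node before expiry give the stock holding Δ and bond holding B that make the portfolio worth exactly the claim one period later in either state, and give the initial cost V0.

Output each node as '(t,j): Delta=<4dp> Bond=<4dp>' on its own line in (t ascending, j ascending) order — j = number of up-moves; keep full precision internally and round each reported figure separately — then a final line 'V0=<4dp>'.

Since d<R<u, set p* = (R−d)/(u−d) = 0.5946; price each node as the discounted p*-expectation of its children.
Terminal payoffs: V(1,0)=0.0000, V(1,1)=178.3500
  t=0,j=0: stock 145.0000 → up 178.3500 (V=178.3500), down 124.7000 (V=0.0000). Price 98.1907; hedge Δ=3.3243, bond B=-383.8363.
Each (Δ,B) replicates both successor values, so the strategy is self-financing and V0 is arbitrage-free.

(0,0): Delta=3.3243 Bond=-383.8363
V0=98.1907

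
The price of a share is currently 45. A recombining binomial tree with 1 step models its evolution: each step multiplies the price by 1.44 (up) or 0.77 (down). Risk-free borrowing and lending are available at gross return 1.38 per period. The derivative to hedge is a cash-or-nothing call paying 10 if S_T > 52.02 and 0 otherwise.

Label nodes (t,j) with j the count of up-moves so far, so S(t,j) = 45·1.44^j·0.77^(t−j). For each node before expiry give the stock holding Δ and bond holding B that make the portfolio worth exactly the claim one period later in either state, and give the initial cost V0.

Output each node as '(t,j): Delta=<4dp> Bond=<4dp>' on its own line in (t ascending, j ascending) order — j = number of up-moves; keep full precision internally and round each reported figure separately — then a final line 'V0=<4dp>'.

(0,0): Delta=0.3317 Bond=-8.3279
V0=6.5974

Risk-neutral probability p* = (R−d)/(u−d) = (1.38−0.77)/(1.44−0.77) = 0.9104.
Payoff layer (t=1): V(1,0)=0.0000, V(1,1)=10.0000
Node (0,0) S=45.0000: V=(p*·10.0000+(1−p*)·0.0000)/1.38=6.5974; Δ=(10.0000−0.0000)/(64.8000−34.6500)=0.3317; B=V−Δ·S=-8.3279
Self-financing check: at every node Δ·S+B equals the discounted successor values.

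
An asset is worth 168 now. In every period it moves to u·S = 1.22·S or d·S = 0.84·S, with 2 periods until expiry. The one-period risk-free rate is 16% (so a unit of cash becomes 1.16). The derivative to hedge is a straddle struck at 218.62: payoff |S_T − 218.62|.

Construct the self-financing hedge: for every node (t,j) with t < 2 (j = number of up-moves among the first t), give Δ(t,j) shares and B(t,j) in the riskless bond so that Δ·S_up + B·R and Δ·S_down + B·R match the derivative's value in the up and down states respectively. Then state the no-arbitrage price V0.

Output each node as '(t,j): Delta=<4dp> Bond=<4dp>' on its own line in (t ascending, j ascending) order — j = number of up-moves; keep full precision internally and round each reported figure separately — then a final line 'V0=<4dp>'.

No-arbitrage ⇒ martingale measure with p* = (R−d)/(u−d) = 0.8421.
Terminal payoffs: V(2,0)=100.0792, V(2,1)=46.4536, V(2,2)=31.4312
(1,0): S=141.1200. Δ = (V_up−V_dn)/(S_up−S_dn) = (46.4536−100.0792)/(172.1664−118.5408) = -1.0000. V = [p*·46.4536 + (1−p*)·100.0792]/1.16 = 47.3455. B = V − Δ·S = 188.4655.
(1,1): S=204.9600. Δ = (V_up−V_dn)/(S_up−S_dn) = (31.4312−46.4536)/(250.0512−172.1664) = -0.1929. V = [p*·31.4312 + (1−p*)·46.4536]/1.16 = 29.1407. B = V − Δ·S = 68.6733.
(0,0): S=168.0000. Δ = (V_up−V_dn)/(S_up−S_dn) = (29.1407−47.3455)/(204.9600−141.1200) = -0.2852. V = [p*·29.1407 + (1−p*)·47.3455]/1.16 = 27.5992. B = V − Δ·S = 75.5068.
Check: Δ(0,0)·S0 + B(0,0) = 27.5992 = V0.

(0,0): Delta=-0.2852 Bond=75.5068
(1,0): Delta=-1.0000 Bond=188.4655
(1,1): Delta=-0.1929 Bond=68.6733
V0=27.5992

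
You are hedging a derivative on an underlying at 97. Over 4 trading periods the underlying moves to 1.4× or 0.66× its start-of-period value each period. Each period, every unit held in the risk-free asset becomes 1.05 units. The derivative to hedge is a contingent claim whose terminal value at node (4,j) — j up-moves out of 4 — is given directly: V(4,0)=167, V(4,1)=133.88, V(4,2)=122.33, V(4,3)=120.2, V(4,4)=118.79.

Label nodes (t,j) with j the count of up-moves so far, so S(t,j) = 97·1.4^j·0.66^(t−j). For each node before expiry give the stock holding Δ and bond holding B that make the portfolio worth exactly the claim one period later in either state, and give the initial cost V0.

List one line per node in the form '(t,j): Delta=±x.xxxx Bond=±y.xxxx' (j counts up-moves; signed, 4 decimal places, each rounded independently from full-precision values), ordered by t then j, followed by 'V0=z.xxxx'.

(0,0): Delta=-0.1039 Bond=113.9702
(1,0): Delta=-0.2634 Bond=129.8800
(1,1): Delta=-0.0364 Bond=110.5047
(2,0): Delta=-0.6626 Bond=153.2384
(2,1): Delta=-0.0946 Bond=121.2393
(2,2): Delta=-0.0119 Bond=111.3549
(3,0): Delta=-1.6049 Bond=187.1804
(3,1): Delta=-0.2639 Bond=137.3156
(3,2): Delta=-0.0229 Bond=118.3140
(3,3): Delta=-0.0072 Bond=115.6739
V0=103.8898

No-arbitrage ⇒ martingale measure with p* = (R−d)/(u−d) = 0.5270.
At expiry t=4: V(4,0)=167.0000, V(4,1)=133.8800, V(4,2)=122.3300, V(4,3)=120.2000, V(4,4)=118.7900
(3,0): S=27.8871. Δ = (V_up−V_dn)/(S_up−S_dn) = (133.8800−167.0000)/(39.0420−18.4055) = -1.6049. V = [p*·133.8800 + (1−p*)·167.0000]/1.05 = 142.4237. B = V − Δ·S = 187.1804.
(3,1): S=59.1545. Δ = (V_up−V_dn)/(S_up−S_dn) = (122.3300−133.8800)/(82.8163−39.0420) = -0.2639. V = [p*·122.3300 + (1−p*)·133.8800]/1.05 = 121.7075. B = V − Δ·S = 137.3156.
(3,2): S=125.4792. Δ = (V_up−V_dn)/(S_up−S_dn) = (120.2000−122.3300)/(175.6709−82.8163) = -0.0229. V = [p*·120.2000 + (1−p*)·122.3300]/1.05 = 115.4356. B = V − Δ·S = 118.3140.
(3,3): S=266.1680. Δ = (V_up−V_dn)/(S_up−S_dn) = (118.7900−120.2000)/(372.6352−175.6709) = -0.0072. V = [p*·118.7900 + (1−p*)·120.2000]/1.05 = 113.7685. B = V − Δ·S = 115.6739.
(2,0): S=42.2532. Δ = (V_up−V_dn)/(S_up−S_dn) = (121.7075−142.4237)/(59.1545−27.8871) = -0.6626. V = [p*·121.7075 + (1−p*)·142.4237]/1.05 = 125.2435. B = V − Δ·S = 153.2384.
(2,1): S=89.6280. Δ = (V_up−V_dn)/(S_up−S_dn) = (115.4356−121.7075)/(125.4792−59.1545) = -0.0946. V = [p*·115.4356 + (1−p*)·121.7075]/1.05 = 112.7639. B = V − Δ·S = 121.2393.
(2,2): S=190.1200. Δ = (V_up−V_dn)/(S_up−S_dn) = (113.7685−115.4356)/(266.1680−125.4792) = -0.0119. V = [p*·113.7685 + (1−p*)·115.4356]/1.05 = 109.1019. B = V − Δ·S = 111.3549.
(1,0): S=64.0200. Δ = (V_up−V_dn)/(S_up−S_dn) = (112.7639−125.2435)/(89.6280−42.2532) = -0.2634. V = [p*·112.7639 + (1−p*)·125.2435]/1.05 = 113.0156. B = V − Δ·S = 129.8800.
(1,1): S=135.8000. Δ = (V_up−V_dn)/(S_up−S_dn) = (109.1019−112.7639)/(190.1200−89.6280) = -0.0364. V = [p*·109.1019 + (1−p*)·112.7639]/1.05 = 105.5561. B = V − Δ·S = 110.5047.
(0,0): S=97.0000. Δ = (V_up−V_dn)/(S_up−S_dn) = (105.5561−113.0156)/(135.8000−64.0200) = -0.1039. V = [p*·105.5561 + (1−p*)·113.0156]/1.05 = 103.8898. B = V − Δ·S = 113.9702.
The time-0 hedge costs 103.8898, which is the no-arbitrage price.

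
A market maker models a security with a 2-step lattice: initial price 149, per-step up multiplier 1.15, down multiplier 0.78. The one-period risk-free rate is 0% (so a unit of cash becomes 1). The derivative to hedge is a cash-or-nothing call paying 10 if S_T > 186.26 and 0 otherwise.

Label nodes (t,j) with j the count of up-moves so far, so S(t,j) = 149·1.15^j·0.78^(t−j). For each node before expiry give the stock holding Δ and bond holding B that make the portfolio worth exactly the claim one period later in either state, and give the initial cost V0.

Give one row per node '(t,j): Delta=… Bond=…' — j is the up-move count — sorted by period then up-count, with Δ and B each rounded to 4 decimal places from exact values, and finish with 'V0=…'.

Since d<R<u, set p* = (R−d)/(u−d) = 0.5946; price each node as the discounted p*-expectation of its children.
Terminal values V(2,·): V(2,0)=0.0000, V(2,1)=0.0000, V(2,2)=10.0000
(1,0): S=116.2200. Δ = (V_up−V_dn)/(S_up−S_dn) = (0.0000−0.0000)/(133.6530−90.6516) = 0.0000. V = [p*·0.0000 + (1−p*)·0.0000]/1 = 0.0000. B = V − Δ·S = 0.0000.
(1,1): S=171.3500. Δ = (V_up−V_dn)/(S_up−S_dn) = (10.0000−0.0000)/(197.0525−133.6530) = 0.1577. V = [p*·10.0000 + (1−p*)·0.0000]/1 = 5.9459. B = V − Δ·S = -21.0811.
(0,0): S=149.0000. Δ = (V_up−V_dn)/(S_up−S_dn) = (5.9459−0.0000)/(171.3500−116.2200) = 0.1079. V = [p*·5.9459 + (1−p*)·0.0000]/1 = 3.5354. B = V − Δ·S = -12.5347.
Check: Δ(0,0)·S0 + B(0,0) = 3.5354 = V0.

(0,0): Delta=0.1079 Bond=-12.5347
(1,0): Delta=0.0000 Bond=0.0000
(1,1): Delta=0.1577 Bond=-21.0811
V0=3.5354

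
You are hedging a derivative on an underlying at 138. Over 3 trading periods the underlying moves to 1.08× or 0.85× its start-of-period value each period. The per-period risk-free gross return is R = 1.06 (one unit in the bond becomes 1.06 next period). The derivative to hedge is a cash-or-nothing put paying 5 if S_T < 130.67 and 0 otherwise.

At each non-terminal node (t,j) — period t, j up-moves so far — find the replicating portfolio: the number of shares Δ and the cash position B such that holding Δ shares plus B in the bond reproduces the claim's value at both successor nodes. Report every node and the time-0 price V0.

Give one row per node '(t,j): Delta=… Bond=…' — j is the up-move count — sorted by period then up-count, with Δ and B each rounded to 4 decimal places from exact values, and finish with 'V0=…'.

Under the risk-neutral measure, an up-move has probability p* = (R−d)/(u−d) = 0.9130 and values discount at R = 1.06.
Terminal values V(3,·): V(3,0)=5.0000, V(3,1)=5.0000, V(3,2)=0.0000, V(3,3)=0.0000
  t=2,j=0: stock 99.7050 → up 107.6814 (V=5.0000), down 84.7492 (V=5.0000). Price 4.7170; hedge Δ=0.0000, bond B=4.7170.
  t=2,j=1: stock 126.6840 → up 136.8187 (V=0.0000), down 107.6814 (V=5.0000). Price 0.4102; hedge Δ=-0.1716, bond B=22.1493.
  t=2,j=2: stock 160.9632 → up 173.8403 (V=0.0000), down 136.8187 (V=0.0000). Price 0.0000; hedge Δ=0.0000, bond B=0.0000.
  t=1,j=0: stock 117.3000 → up 126.6840 (V=0.4102), down 99.7050 (V=4.7170). Price 0.7403; hedge Δ=-0.1596, bond B=19.4655.
  t=1,j=1: stock 149.0400 → up 160.9632 (V=0.0000), down 126.6840 (V=0.4102). Price 0.0336; hedge Δ=-0.0120, bond B=1.8170.
  t=0,j=0: stock 138.0000 → up 149.0400 (V=0.0336), down 117.3000 (V=0.7403). Price 0.0897; hedge Δ=-0.0223, bond B=3.1619.
Each (Δ,B) replicates both successor values, so the strategy is self-financing and V0 is arbitrage-free.

(0,0): Delta=-0.0223 Bond=3.1619
(1,0): Delta=-0.1596 Bond=19.4655
(1,1): Delta=-0.0120 Bond=1.8170
(2,0): Delta=0.0000 Bond=4.7170
(2,1): Delta=-0.1716 Bond=22.1493
(2,2): Delta=0.0000 Bond=0.0000
V0=0.0897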